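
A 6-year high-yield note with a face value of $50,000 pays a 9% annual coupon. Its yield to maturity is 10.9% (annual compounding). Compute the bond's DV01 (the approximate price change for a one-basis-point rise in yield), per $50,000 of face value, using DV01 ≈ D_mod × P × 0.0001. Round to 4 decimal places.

$20.0507

Periodic yield y = 0.109.
  t   CF        PV=CF/(1+0.109)^t    t·PV
  1     4,500.00     4,057.7096     4,057.7096
  2     4,500.00     3,658.8906     7,317.7812
  3     4,500.00     3,299.2701     9,897.8104
  4     4,500.00     2,974.9956    11,899.9824
  5     4,500.00     2,682.5930    13,412.9649
  6    54,500.00    29,295.9257   175,775.5541
  Σ                 45,969.3846   222,361.8027
P = 45,969.3846; D_Mac = 4.83717 yrs; D_mod = 4.36174 yrs.
DV01 ≈ 4.36174 × 45,969.3846 × 0.0001 = 20.050658.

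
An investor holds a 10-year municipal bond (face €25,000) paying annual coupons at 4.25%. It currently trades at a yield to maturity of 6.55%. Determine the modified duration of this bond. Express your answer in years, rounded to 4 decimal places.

7.6655 years

Periodic yield y = 0.0655. First find Macaulay duration:
  t   CF        PV=CF/(1+0.0655)^t    t·PV
  1     1,062.50       997.1844       997.1844
  2     1,062.50       935.8840     1,871.7680
  3     1,062.50       878.3520     2,635.0559
  4     1,062.50       824.3566     3,297.4264
  5     1,062.50       773.6805     3,868.4027
  6     1,062.50       726.1197     4,356.7181
  7     1,062.50       681.4826     4,770.3781
  8     1,062.50       639.5895     5,116.7158
  9     1,062.50       600.2717     5,402.4451
  10   26,062.50    13,819.1564   138,191.5639
  Σ                 20,876.0774   170,507.6584
P = 20,876.0774; Macaulay duration = 170,507.6584 / 20,876.0774 = 8.16761 years.
Modified duration = D_Mac / (1 + y) = 8.16761 / 1.0655 = 7.66552 years.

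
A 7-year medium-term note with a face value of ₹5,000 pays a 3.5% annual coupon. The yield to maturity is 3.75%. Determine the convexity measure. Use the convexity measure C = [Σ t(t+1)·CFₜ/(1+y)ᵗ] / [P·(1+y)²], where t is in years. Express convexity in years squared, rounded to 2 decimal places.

With y = 0.0375:
  t   CF        PV=CF/(1+0.0375)^t    t·PV        t(t+1)·PV
  1       175.00       168.6747       168.6747         337.3494
  2       175.00       162.5780       325.1560         975.4681
  3       175.00       156.7017       470.1051       1,880.4205
  4       175.00       151.0378       604.1512       3,020.7558
  5       175.00       145.5786       727.8930       4,367.3578
  6       175.00       140.3167       841.9003       5,893.3021
  7     5,175.00     3,999.3887    27,995.7210     223,965.7678
  Σ                  4,924.2762    31,133.6013     240,440.4217
P = 4,924.2762.
Convexity = Σ t(t+1)·PV / [P·(1+y)²] = 240,440.4217 / (4,924.2762 × 1.076406) = 45.36165.

45.36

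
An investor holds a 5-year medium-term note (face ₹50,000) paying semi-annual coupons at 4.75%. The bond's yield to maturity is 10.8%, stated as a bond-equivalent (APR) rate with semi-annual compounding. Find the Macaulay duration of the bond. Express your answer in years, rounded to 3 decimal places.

4.425 years

Periodic yield y = 0.054. Discount each cash flow and weight by its period:
  t   CF        PV=CF/(1+0.054)^t    t·PV
  1     1,187.50     1,126.6603     1,126.6603
  2     1,187.50     1,068.9377     2,137.8754
  3     1,187.50     1,014.1724     3,042.5172
  4     1,187.50       962.2129     3,848.8516
  5     1,187.50       912.9155     4,564.5773
  6     1,187.50       866.1437     5,196.8622
  7     1,187.50       821.7682     5,752.3775
  8     1,187.50       779.6662     6,237.3299
  9     1,187.50       739.7213     6,657.4916
  10   51,187.50    30,252.2590   302,522.5903
  Σ                 38,544.4573   341,087.1335
Price P = Σ PV = 38,544.4573.
Macaulay duration = Σ(t·PV) / P = 341,087.1335 / 38,544.4573 = 8.84919 half-year periods.
In years: 8.84919 / 2 = 4.42459 years.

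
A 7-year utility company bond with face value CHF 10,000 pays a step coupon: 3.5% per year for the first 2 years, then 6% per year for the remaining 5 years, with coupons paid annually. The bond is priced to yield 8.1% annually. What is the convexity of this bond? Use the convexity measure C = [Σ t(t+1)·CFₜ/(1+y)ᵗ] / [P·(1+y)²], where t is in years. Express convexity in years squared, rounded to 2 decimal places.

With y = 0.081:
  t   CF        PV=CF/(1+0.081)^t    t·PV        t(t+1)·PV
  1       350.00       323.7743       323.7743         647.5486
  2       350.00       299.5137       599.0274       1,797.0821
  3       600.00       474.9787     1,424.9362       5,699.7448
  4       600.00       439.3883     1,757.5531       8,787.7657
  5       600.00       406.4646     2,032.3232      12,193.9395
  6       600.00       376.0080     2,256.0480      15,792.3361
  7    10,600.00     6,145.0583    43,015.4081     344,123.2649
  Σ                  8,465.1859    51,409.0704     389,041.6816
P = 8,465.1859.
Convexity = Σ t(t+1)·PV / [P·(1+y)²] = 389,041.6816 / (8,465.1859 × 1.168561) = 39.32858.

39.33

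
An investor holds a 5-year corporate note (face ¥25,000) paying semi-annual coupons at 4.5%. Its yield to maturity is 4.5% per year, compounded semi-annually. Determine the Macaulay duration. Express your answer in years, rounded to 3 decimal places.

4.533 years

Periodic yield y = 0.0225. Discount each cash flow and weight by its period:
  t   CF        PV=CF/(1+0.0225)^t    t·PV
  1       562.50       550.1222       550.1222
  2       562.50       538.0169     1,076.0337
  3       562.50       526.1779     1,578.5336
  4       562.50       514.5994     2,058.3975
  5       562.50       503.2757     2,516.3784
  6       562.50       492.2012     2,953.2069
  7       562.50       481.3703     3,369.5922
  8       562.50       470.7778     3,766.2226
  9       562.50       460.4184     4,143.7657
  10   25,562.50    20,463.0403   204,630.4025
  Σ                 25,000.0000   226,642.6554
Price P = Σ PV = 25,000.0000.
Macaulay duration = Σ(t·PV) / P = 226,642.6554 / 25,000.0000 = 9.06571 half-year periods.
In years: 9.06571 / 2 = 4.53285 years.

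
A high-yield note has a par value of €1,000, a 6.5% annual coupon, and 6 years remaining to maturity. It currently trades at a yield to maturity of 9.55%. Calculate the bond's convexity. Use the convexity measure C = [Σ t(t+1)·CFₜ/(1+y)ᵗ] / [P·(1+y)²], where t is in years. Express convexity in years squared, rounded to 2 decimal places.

With y = 0.0955:
  t   CF        PV=CF/(1+0.0955)^t    t·PV        t(t+1)·PV
  1        65.00        59.3336        59.3336         118.6673
  2        65.00        54.1612       108.3225         324.9674
  3        65.00        49.4397       148.3192         593.2769
  4        65.00        45.1298       180.5194         902.5969
  5        65.00        41.1957       205.9783       1,235.8697
  6     1,065.00       616.1342     3,696.8052      25,877.6364
  Σ                    865.3943     4,399.2782      29,053.0147
P = 865.3943.
Convexity = Σ t(t+1)·PV / [P·(1+y)²] = 29,053.0147 / (865.3943 × 1.200120) = 27.97386.

27.97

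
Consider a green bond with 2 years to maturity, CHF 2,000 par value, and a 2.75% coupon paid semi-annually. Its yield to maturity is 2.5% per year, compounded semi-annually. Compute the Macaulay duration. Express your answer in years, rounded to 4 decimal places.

1.9598 years

Periodic yield y = 0.0125. Discount each cash flow and weight by its period:
  t   CF        PV=CF/(1+0.0125)^t    t·PV
  1        27.50        27.1605        27.1605
  2        27.50        26.8252        53.6504
  3        27.50        26.4940        79.4820
  4     2,027.50     1,929.2155     7,716.8619
  Σ                  2,009.6951     7,877.1547
Price P = Σ PV = 2,009.6951.
Macaulay duration = Σ(t·PV) / P = 7,877.1547 / 2,009.6951 = 3.91958 half-year periods.
In years: 3.91958 / 2 = 1.95979 years.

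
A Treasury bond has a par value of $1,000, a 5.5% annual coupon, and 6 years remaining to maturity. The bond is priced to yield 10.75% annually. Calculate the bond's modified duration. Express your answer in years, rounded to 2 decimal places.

4.66 years

Periodic yield y = 0.1075. First find Macaulay duration:
  t   CF        PV=CF/(1+0.1075)^t    t·PV
  1        55.00        49.6614        49.6614
  2        55.00        44.8410        89.6820
  3        55.00        40.4885       121.4654
  4        55.00        36.5584       146.2338
  5        55.00        33.0099       165.0494
  6     1,055.00       571.7288     3,430.3726
  Σ                    776.2880     4,002.4647
P = 776.2880; Macaulay duration = 4,002.4647 / 776.2880 = 5.15590 years.
Modified duration = D_Mac / (1 + y) = 5.15590 / 1.1075 = 4.65544 years.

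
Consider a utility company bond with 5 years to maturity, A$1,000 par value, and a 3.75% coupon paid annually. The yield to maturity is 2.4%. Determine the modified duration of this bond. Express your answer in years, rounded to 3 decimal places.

Periodic yield y = 0.024. First find Macaulay duration:
  t   CF        PV=CF/(1+0.024)^t    t·PV
  1        37.50        36.6211        36.6211
  2        37.50        35.7628        71.5256
  3        37.50        34.9246       104.7738
  4        37.50        34.1061       136.4242
  5     1,037.50       921.4851     4,607.4256
  Σ                  1,062.8996     4,956.7702
P = 1,062.8996; Macaulay duration = 4,956.7702 / 1,062.8996 = 4.66344 years.
Modified duration = D_Mac / (1 + y) = 4.66344 / 1.024 = 4.55414 years.

4.554 years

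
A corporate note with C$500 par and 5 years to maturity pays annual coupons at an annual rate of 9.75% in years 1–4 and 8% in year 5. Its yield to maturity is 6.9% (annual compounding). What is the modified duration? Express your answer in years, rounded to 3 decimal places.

3.953 years

Periodic yield y = 0.069. First find Macaulay duration:
  t   CF        PV=CF/(1+0.069)^t    t·PV
  1        48.75        45.6034        45.6034
  2        48.75        42.6598        85.3197
  3        48.75        39.9063       119.7189
  4        48.75        37.3305       149.3220
  5       540.00       386.8167     1,934.0836
  Σ                    552.3167     2,334.0475
P = 552.3167; Macaulay duration = 2,334.0475 / 552.3167 = 4.22592 years.
Modified duration = D_Mac / (1 + y) = 4.22592 / 1.069 = 3.95315 years.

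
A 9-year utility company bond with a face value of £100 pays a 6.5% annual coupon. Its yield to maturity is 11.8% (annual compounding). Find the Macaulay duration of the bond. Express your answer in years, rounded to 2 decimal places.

Periodic yield y = 0.118. Discount each cash flow and weight by its year:
  t   CF        PV=CF/(1+0.118)^t    t·PV
  1         6.50         5.8140         5.8140
  2         6.50         5.2003        10.4006
  3         6.50         4.6514        13.9543
  4         6.50         4.1605        16.6420
  5         6.50         3.7214        18.6069
  6         6.50         3.3286        19.9716
  7         6.50         2.9773        20.8410
  8         6.50         2.6630        21.3044
  9       106.50        39.0277       351.2496
  Σ                     71.5443       478.7845
Price P = Σ PV = 71.5443.
Macaulay duration = Σ(t·PV) / P = 478.7845 / 71.5443 = 6.69214 years.

6.69 years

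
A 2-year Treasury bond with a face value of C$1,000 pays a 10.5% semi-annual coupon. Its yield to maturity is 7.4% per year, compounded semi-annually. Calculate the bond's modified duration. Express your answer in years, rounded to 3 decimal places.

1.793 years

Periodic yield y = 0.037. First find Macaulay duration:
  t   CF        PV=CF/(1+0.037)^t    t·PV
  1        52.50        50.6268        50.6268
  2        52.50        48.8205        97.6409
  3        52.50        47.0785       141.2356
  4     1,052.50       910.1376     3,640.5506
  Σ                  1,056.6635     3,930.0539
P = 1,056.6635; Macaulay duration = 3,930.0539 / 1,056.6635 = 3.71931 half-year periods = 1.85965 years.
Modified duration = D_Mac / (1 + y) = 1.85965 / 1.037 = 1.79330 years.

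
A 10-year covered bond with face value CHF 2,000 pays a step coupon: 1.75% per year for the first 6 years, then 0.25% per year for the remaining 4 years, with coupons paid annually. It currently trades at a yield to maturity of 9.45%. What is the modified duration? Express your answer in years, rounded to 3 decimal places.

Periodic yield y = 0.0945. First find Macaulay duration:
  t   CF        PV=CF/(1+0.0945)^t    t·PV
  1        35.00        31.9781        31.9781
  2        35.00        29.2171        58.4341
  3        35.00        26.6944        80.0833
  4        35.00        24.3896        97.5585
  5        35.00        22.2838       111.4190
  6        35.00        20.3598       122.1588
  7         5.00         2.6574        18.6019
  8         5.00         2.4280        19.4238
  9         5.00         2.2183        19.9651
  10    2,005.00       812.7495     8,127.4951
  Σ                    974.9760     8,687.1176
P = 974.9760; Macaulay duration = 8,687.1176 / 974.9760 = 8.91008 years.
Modified duration = D_Mac / (1 + y) = 8.91008 / 1.0945 = 8.14078 years.

8.141 years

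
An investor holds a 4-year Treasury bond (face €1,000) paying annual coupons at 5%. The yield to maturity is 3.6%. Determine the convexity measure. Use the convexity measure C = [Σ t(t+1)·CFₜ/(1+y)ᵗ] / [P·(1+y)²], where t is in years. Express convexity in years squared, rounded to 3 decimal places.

With y = 0.036:
  t   CF        PV=CF/(1+0.036)^t    t·PV        t(t+1)·PV
  1        50.00        48.2625        48.2625          96.5251
  2        50.00        46.5855        93.1709         279.5128
  3        50.00        44.9667       134.9000         539.6001
  4     1,050.00       911.4866     3,645.9463      18,229.7315
  Σ                  1,051.3013     3,922.2798      19,145.3695
P = 1,051.3013.
Convexity = Σ t(t+1)·PV / [P·(1+y)²] = 19,145.3695 / (1,051.3013 × 1.073296) = 16.96747.

16.967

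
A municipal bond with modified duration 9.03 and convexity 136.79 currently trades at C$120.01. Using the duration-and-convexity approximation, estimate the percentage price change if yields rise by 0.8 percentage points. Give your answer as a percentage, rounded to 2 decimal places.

Duration effect: -D_mod·Δy = -9.03 × (+0.008) = -0.072240
Convexity effect: ½·C·(Δy)² = 0.5 × 136.79 × (0.008)² = +0.00437728
ΔP/P ≈ -0.072240 + 0.00437728 = -0.06786272
= -6.786272%.

-6.79%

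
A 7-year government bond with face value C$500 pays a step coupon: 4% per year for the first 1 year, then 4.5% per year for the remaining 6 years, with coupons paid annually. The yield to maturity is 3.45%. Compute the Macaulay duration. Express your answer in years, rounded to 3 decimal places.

6.212 years

Periodic yield y = 0.0345. Discount each cash flow and weight by its year:
  t   CF        PV=CF/(1+0.0345)^t    t·PV
  1        20.00        19.3330        19.3330
  2        22.50        21.0243        42.0486
  3        22.50        20.3232        60.9695
  4        22.50        19.6454        78.5815
  5        22.50        18.9902        94.9511
  6        22.50        18.3569       110.1415
  7       522.50       412.0717     2,884.5022
  Σ                    529.7447     3,290.5273
Price P = Σ PV = 529.7447.
Macaulay duration = Σ(t·PV) / P = 3,290.5273 / 529.7447 = 6.21153 years.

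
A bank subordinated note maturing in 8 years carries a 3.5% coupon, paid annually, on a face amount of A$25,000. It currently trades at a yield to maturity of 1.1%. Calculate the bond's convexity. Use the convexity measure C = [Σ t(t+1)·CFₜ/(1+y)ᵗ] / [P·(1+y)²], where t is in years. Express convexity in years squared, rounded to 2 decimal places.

61.05

With y = 0.011:
  t   CF        PV=CF/(1+0.011)^t    t·PV        t(t+1)·PV
  1       875.00       865.4797       865.4797       1,730.9594
  2       875.00       856.0630     1,712.1261       5,136.3782
  3       875.00       846.7488     2,540.2464      10,160.9855
  4       875.00       837.5359     3,350.1436      16,750.7180
  5       875.00       828.4232     4,142.1162      24,852.6973
  6       875.00       819.4097     4,916.4584      34,415.2089
  7       875.00       810.4943     5,673.4601      45,387.6807
  8    25,875.00    23,706.7005   189,653.6043   1,706,882.4387
  Σ                 29,570.8553   212,853.6348   1,845,317.0666
P = 29,570.8553.
Convexity = Σ t(t+1)·PV / [P·(1+y)²] = 1,845,317.0666 / (29,570.8553 × 1.022121) = 61.05269.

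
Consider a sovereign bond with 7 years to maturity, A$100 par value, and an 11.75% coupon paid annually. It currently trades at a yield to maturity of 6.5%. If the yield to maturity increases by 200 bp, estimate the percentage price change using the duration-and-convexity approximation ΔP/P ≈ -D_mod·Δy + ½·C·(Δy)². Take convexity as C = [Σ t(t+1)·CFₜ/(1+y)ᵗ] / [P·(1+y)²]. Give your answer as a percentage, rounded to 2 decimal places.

-9.41%

With y = 0.065:
  t   CF        PV=CF/(1+0.065)^t    t·PV        t(t+1)·PV
  1        11.75        11.0329        11.0329          22.0657
  2        11.75        10.3595        20.7190          62.1570
  3        11.75         9.7272        29.1817         116.7267
  4        11.75         9.1335        36.5342         182.6709
  5        11.75         8.5761        42.8805         257.2830
  6        11.75         8.0527        48.3161         338.2124
  7       111.75        71.9118       503.3827       4,027.0619
  Σ                    128.7937       692.0470       5,006.1776
P = 128.7937; D_Mac = 5.37330 yrs; D_mod = 5.04535 yrs; C = 34.26986.
Duration effect: -5.04535 × (+0.02) = -0.100907
Convexity effect: 0.5 × 34.26986 × (0.02)² = +0.0068540
ΔP/P ≈ -0.100907 + 0.0068540 = -0.094053 = -9.4053%.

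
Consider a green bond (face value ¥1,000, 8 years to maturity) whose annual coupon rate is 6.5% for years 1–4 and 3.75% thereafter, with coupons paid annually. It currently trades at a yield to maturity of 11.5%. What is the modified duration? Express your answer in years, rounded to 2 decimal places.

5.56 years

Periodic yield y = 0.115. First find Macaulay duration:
  t   CF        PV=CF/(1+0.115)^t    t·PV
  1        65.00        58.2960        58.2960
  2        65.00        52.2834       104.5668
  3        65.00        46.8909       140.6728
  4        65.00        42.0546       168.2185
  5        37.50        21.7599       108.7995
  6        37.50        19.5156       117.0936
  7        37.50        17.5028       122.5195
  8     1,037.50       434.2993     3,474.3947
  Σ                    692.6025     4,294.5614
P = 692.6025; Macaulay duration = 4,294.5614 / 692.6025 = 6.20061 years.
Modified duration = D_Mac / (1 + y) = 6.20061 / 1.115 = 5.56109 years.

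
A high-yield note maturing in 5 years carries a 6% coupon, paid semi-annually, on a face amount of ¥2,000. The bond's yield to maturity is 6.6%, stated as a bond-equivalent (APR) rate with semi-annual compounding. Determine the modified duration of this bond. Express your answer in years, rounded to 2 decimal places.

4.24 years

Periodic yield y = 0.033. First find Macaulay duration:
  t   CF        PV=CF/(1+0.033)^t    t·PV
  1        60.00        58.0833        58.0833
  2        60.00        56.2277       112.4555
  3        60.00        54.4315       163.2945
  4        60.00        52.6926       210.7706
  5        60.00        51.0093       255.0467
  6        60.00        49.3798       296.2788
  7        60.00        47.8023       334.6163
  8        60.00        46.2752       370.2019
  9        60.00        44.7969       403.1725
  10    2,060.00     1,488.8948    14,888.9477
  Σ                  1,949.5935    17,092.8676
P = 1,949.5935; Macaulay duration = 17,092.8676 / 1,949.5935 = 8.76740 half-year periods = 4.38370 years.
Modified duration = D_Mac / (1 + y) = 4.38370 / 1.033 = 4.24366 years.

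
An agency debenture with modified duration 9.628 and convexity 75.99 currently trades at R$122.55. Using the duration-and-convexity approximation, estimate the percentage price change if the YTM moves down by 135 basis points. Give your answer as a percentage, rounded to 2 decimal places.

+13.69%

Duration effect: -D_mod·Δy = -9.628 × (-0.0135) = +0.129978
Convexity effect: ½·C·(Δy)² = 0.5 × 75.99 × (-0.0135)² = +0.00692458875
ΔP/P ≈ +0.129978 + 0.00692458875 = +0.13690258875
= +13.690258875%.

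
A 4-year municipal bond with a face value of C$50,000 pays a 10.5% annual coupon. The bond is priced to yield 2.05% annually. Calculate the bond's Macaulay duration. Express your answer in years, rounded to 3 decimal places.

Periodic yield y = 0.0205. Discount each cash flow and weight by its year:
  t   CF        PV=CF/(1+0.0205)^t    t·PV
  1     5,250.00     5,144.5370     5,144.5370
  2     5,250.00     5,041.1925    10,082.3851
  3     5,250.00     4,939.9241    14,819.7723
  4    55,250.00    50,942.4991   203,769.9963
  Σ                 66,068.1527   233,816.6906
Price P = Σ PV = 66,068.1527.
Macaulay duration = Σ(t·PV) / P = 233,816.6906 / 66,068.1527 = 3.53902 years.

3.539 years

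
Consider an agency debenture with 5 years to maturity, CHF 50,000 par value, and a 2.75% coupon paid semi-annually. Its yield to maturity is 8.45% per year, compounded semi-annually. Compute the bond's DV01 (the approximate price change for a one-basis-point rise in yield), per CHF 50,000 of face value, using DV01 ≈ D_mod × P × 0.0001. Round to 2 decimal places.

CHF 17.22

Periodic yield y = 0.04225.
  t   CF        PV=CF/(1+0.04225)^t    t·PV
  1       687.50       659.6306       659.6306
  2       687.50       632.8910     1,265.7819
  3       687.50       607.2353     1,821.7058
  4       687.50       582.6196     2,330.4784
  5       687.50       559.0018     2,795.0089
  6       687.50       536.3413     3,218.0481
  7       687.50       514.5995     3,602.1966
  8       687.50       493.7390     3,949.9124
  9       687.50       473.7242     4,263.5178
  10   50,687.50    33,510.5714   335,105.7143
  Σ                 38,570.3537   359,011.9947
P = 38,570.3537; D_Mac = 9.30798 half-year periods = 4.65399 yrs; D_mod = 4.46533 yrs.
DV01 ≈ 4.46533 × 38,570.3537 × 0.0001 = 17.222931.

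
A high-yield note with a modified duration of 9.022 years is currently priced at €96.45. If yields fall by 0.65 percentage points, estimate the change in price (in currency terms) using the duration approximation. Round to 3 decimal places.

Duration approximation: ΔP/P ≈ -D_mod · Δy = -9.022 × (-0.0065) = +0.058643.
ΔP ≈ 96.45 × (+0.058643) = +5.65611735.

+€5.656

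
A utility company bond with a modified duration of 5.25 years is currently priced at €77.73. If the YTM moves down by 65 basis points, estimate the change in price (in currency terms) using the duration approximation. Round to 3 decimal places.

Duration approximation: ΔP/P ≈ -D_mod · Δy = -5.25 × (-0.0065) = +0.034125.
ΔP ≈ 77.73 × (+0.034125) = +2.65253625.

+€2.653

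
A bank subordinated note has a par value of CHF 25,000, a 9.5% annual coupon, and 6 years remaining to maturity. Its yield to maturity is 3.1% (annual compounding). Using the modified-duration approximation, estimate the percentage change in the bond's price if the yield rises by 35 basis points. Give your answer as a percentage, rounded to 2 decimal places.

-1.70%

Periodic yield y = 0.031. Modified duration first:
  t   CF        PV=CF/(1+0.031)^t    t·PV
  1     2,375.00     2,303.5887     2,303.5887
  2     2,375.00     2,234.3247     4,468.6494
  3     2,375.00     2,167.1432     6,501.4297
  4     2,375.00     2,101.9818     8,407.9272
  5     2,375.00     2,038.7796    10,193.8982
  6    27,375.00    22,793.0339   136,758.2033
  Σ                 33,638.8520   168,633.6966
P = 33,638.8520; D_Mac = 5.01306 yrs; D_mod = 5.01306/(1+0.031) = 4.86233 yrs.
ΔP/P ≈ -D_mod · Δy = -4.86233 × (+0.0035) = -0.017018 = -1.7018%.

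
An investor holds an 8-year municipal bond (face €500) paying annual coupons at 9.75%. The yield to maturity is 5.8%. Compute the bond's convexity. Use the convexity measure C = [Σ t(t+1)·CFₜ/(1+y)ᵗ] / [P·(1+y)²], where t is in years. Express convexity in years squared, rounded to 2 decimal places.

44.69

With y = 0.058:
  t   CF        PV=CF/(1+0.058)^t    t·PV        t(t+1)·PV
  1        48.75        46.0775        46.0775          92.1550
  2        48.75        43.5515        87.1030         261.3091
  3        48.75        41.1640       123.4920         493.9681
  4        48.75        38.9074       155.6295         778.1475
  5        48.75        36.7745       183.8723       1,103.2337
  6        48.75        34.7585       208.5508       1,459.8556
  7        48.75        32.8530       229.9710       1,839.7676
  8       548.75       349.5338     2,796.2705      25,166.4344
  Σ                    623.6201     3,830.9666      31,194.8710
P = 623.6201.
Convexity = Σ t(t+1)·PV / [P·(1+y)²] = 31,194.8710 / (623.6201 × 1.119364) = 44.68808.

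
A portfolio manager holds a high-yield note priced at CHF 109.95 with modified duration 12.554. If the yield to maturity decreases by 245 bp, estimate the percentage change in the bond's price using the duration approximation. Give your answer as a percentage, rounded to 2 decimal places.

+30.76%

Duration approximation: ΔP/P ≈ -D_mod · Δy = -12.554 × (-0.0245) = +0.307573.
As a percentage: +30.7573%.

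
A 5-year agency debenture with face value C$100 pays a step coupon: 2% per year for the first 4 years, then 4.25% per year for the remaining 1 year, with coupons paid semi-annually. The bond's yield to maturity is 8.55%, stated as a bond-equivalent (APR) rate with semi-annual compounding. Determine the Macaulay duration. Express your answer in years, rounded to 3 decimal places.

4.738 years

Periodic yield y = 0.04275. Discount each cash flow and weight by its period:
  t   CF        PV=CF/(1+0.04275)^t    t·PV
  1        1.000         0.9590         0.9590
  2        1.000         0.9197         1.8394
  3        1.000         0.8820         2.6459
  4        1.000         0.8458         3.3833
  5        1.000         0.8111         4.0557
  6        1.000         0.7779         4.6673
  7        1.000         0.7460         5.2220
  8        1.000         0.7154         5.7233
  9        2.125         1.4579        13.1214
  10     102.125        67.1939       671.9394
  Σ                     75.3088       713.5568
Price P = Σ PV = 75.3088.
Macaulay duration = Σ(t·PV) / P = 713.5568 / 75.3088 = 9.47508 half-year periods.
In years: 9.47508 / 2 = 4.73754 years.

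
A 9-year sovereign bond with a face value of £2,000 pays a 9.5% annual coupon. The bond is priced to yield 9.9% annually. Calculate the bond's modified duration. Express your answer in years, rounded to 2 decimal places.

Periodic yield y = 0.099. First find Macaulay duration:
  t   CF        PV=CF/(1+0.099)^t    t·PV
  1       190.00       172.8844       172.8844
  2       190.00       157.3107       314.6214
  3       190.00       143.1398       429.4195
  4       190.00       130.2455       520.9821
  5       190.00       118.5128       592.5638
  6       190.00       107.8369       647.0215
  7       190.00        98.1228       686.8593
  8       190.00        89.2837       714.2694
  9     2,190.00       936.4075     8,427.6675
  Σ                  1,953.7441    12,506.2890
P = 1,953.7441; Macaulay duration = 12,506.2890 / 1,953.7441 = 6.40119 years.
Modified duration = D_Mac / (1 + y) = 6.40119 / 1.099 = 5.82456 years.

5.82 years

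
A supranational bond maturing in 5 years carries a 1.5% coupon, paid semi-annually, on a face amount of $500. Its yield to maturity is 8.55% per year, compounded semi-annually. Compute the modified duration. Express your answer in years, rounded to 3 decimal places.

4.601 years

Periodic yield y = 0.04275. First find Macaulay duration:
  t   CF        PV=CF/(1+0.04275)^t    t·PV
  1         3.75         3.5963         3.5963
  2         3.75         3.4488         6.8976
  3         3.75         3.3074         9.9223
  4         3.75         3.1718        12.6873
  5         3.75         3.0418        15.2090
  6         3.75         2.9171        17.5026
  7         3.75         2.7975        19.5825
  8         3.75         2.6828        21.4625
  9         3.75         2.5728        23.1554
  10      503.75       331.4462     3,314.4622
  Σ                    358.9826     3,444.4776
P = 358.9826; Macaulay duration = 3,444.4776 / 358.9826 = 9.59511 half-year periods = 4.79756 years.
Modified duration = D_Mac / (1 + y) = 4.79756 / 1.04275 = 4.60087 years.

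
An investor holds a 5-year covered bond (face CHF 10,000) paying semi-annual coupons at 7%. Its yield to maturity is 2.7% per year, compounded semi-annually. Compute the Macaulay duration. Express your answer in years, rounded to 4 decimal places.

Periodic yield y = 0.0135. Discount each cash flow and weight by its period:
  t   CF        PV=CF/(1+0.0135)^t    t·PV
  1       350.00       345.3379       345.3379
  2       350.00       340.7380       681.4760
  3       350.00       336.1993     1,008.5979
  4       350.00       331.7211     1,326.8842
  5       350.00       327.3025     1,636.5123
  6       350.00       322.9427     1,937.6564
  7       350.00       318.6411     2,230.4876
  8       350.00       314.3967     2,515.1738
  9       350.00       310.2089     2,791.8802
  10   10,350.00     9,051.1304    90,511.3035
  Σ                 11,998.6185   104,985.3099
Price P = Σ PV = 11,998.6185.
Macaulay duration = Σ(t·PV) / P = 104,985.3099 / 11,998.6185 = 8.74978 half-year periods.
In years: 8.74978 / 2 = 4.37489 years.

4.3749 years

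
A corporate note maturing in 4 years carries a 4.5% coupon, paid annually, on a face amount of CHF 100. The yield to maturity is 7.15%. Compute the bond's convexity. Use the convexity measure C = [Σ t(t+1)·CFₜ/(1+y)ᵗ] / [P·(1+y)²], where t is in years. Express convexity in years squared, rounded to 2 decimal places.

With y = 0.0715:
  t   CF        PV=CF/(1+0.0715)^t    t·PV        t(t+1)·PV
  1         4.50         4.1997         4.1997           8.3994
  2         4.50         3.9195         7.8390          23.5169
  3         4.50         3.6579        10.9738          43.8952
  4       104.50        79.2771       317.1083       1,585.5414
  Σ                     91.0542       340.1208       1,661.3529
P = 91.0542.
Convexity = Σ t(t+1)·PV / [P·(1+y)²] = 1,661.3529 / (91.0542 × 1.148112) = 15.89196.

15.89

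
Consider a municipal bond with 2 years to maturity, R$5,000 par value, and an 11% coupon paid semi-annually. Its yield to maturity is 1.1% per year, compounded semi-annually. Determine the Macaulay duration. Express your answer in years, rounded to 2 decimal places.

1.86 years

Periodic yield y = 0.0055. Discount each cash flow and weight by its period:
  t   CF        PV=CF/(1+0.0055)^t    t·PV
  1       275.00       273.4958       273.4958
  2       275.00       271.9998       543.9995
  3       275.00       270.5120       811.5359
  4     5,275.00     5,160.5283    20,642.1132
  Σ                  5,976.5358    22,271.1444
Price P = Σ PV = 5,976.5358.
Macaulay duration = Σ(t·PV) / P = 22,271.1444 / 5,976.5358 = 3.72643 half-year periods.
In years: 3.72643 / 2 = 1.86322 years.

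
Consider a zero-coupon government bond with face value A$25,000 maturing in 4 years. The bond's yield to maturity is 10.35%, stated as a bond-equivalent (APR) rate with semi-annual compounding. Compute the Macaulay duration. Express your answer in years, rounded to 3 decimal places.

4.000 years

A zero-coupon bond has a single cash flow at maturity, so its Macaulay duration equals its maturity: 4 years.
(Equivalently: 8 semi-annual periods ÷ 2 = 4 years.)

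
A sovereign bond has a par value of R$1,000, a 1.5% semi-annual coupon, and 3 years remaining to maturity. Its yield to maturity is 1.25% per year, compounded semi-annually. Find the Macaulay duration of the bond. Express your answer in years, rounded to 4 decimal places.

2.9450 years

Periodic yield y = 0.00625. Discount each cash flow and weight by its period:
  t   CF        PV=CF/(1+0.00625)^t    t·PV
  1         7.50         7.4534         7.4534
  2         7.50         7.4071        14.8142
  3         7.50         7.3611        22.0833
  4         7.50         7.3154        29.2616
  5         7.50         7.2700        36.3498
  6     1,007.50       970.5316     5,823.1898
  Σ                  1,007.3386     5,933.1521
Price P = Σ PV = 1,007.3386.
Macaulay duration = Σ(t·PV) / P = 5,933.1521 / 1,007.3386 = 5.88993 half-year periods.
In years: 5.88993 / 2 = 2.94496 years.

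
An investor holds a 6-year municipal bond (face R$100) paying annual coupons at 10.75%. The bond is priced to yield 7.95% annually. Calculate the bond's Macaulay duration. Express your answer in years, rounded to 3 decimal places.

4.801 years

Periodic yield y = 0.0795. Discount each cash flow and weight by its year:
  t   CF        PV=CF/(1+0.0795)^t    t·PV
  1        10.75         9.9583         9.9583
  2        10.75         9.2249        18.4499
  3        10.75         8.5456        25.6367
  4        10.75         7.9162        31.6649
  5        10.75         7.3332        36.6661
  6       110.75        69.9855       419.9128
  Σ                    112.9637       542.2887
Price P = Σ PV = 112.9637.
Macaulay duration = Σ(t·PV) / P = 542.2887 / 112.9637 = 4.80056 years.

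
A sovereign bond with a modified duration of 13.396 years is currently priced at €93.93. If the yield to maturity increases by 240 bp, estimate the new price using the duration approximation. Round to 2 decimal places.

Duration approximation: ΔP/P ≈ -D_mod · Δy = -13.396 × (+0.024) = -0.321504.
New price ≈ 93.93 × (1 - 0.321504) = 63.73112928.

€63.73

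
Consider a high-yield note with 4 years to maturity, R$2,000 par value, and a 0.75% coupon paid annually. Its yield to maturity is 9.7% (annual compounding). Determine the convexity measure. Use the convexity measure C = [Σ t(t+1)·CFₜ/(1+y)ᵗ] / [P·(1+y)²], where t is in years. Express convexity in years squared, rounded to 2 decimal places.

16.32

With y = 0.097:
  t   CF        PV=CF/(1+0.097)^t    t·PV        t(t+1)·PV
  1        15.00        13.6737        13.6737          27.3473
  2        15.00        12.4646        24.9292          74.7875
  3        15.00        11.3624        34.0873         136.3492
  4     2,015.00     1,391.3889     5,565.5557      27,827.7784
  Σ                  1,428.8896     5,638.2458      28,066.2624
P = 1,428.8896.
Convexity = Σ t(t+1)·PV / [P·(1+y)²] = 28,066.2624 / (1,428.8896 × 1.203409) = 16.32197.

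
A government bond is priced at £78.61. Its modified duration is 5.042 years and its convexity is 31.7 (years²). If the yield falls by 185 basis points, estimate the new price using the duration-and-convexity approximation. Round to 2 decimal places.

£86.37

Duration effect: -D_mod·Δy = -5.042 × (-0.0185) = +0.093277
Convexity effect: ½·C·(Δy)² = 0.5 × 31.7 × (-0.0185)² = +0.0054246625
ΔP/P ≈ +0.093277 + 0.0054246625 = +0.0987016625
New price ≈ 78.61 × (1 + 0.0987016625) = 86.368937689125.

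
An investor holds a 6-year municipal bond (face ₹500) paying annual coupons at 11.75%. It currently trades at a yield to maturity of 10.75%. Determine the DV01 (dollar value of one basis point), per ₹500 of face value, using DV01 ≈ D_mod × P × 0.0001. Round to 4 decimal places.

Periodic yield y = 0.1075.
  t   CF        PV=CF/(1+0.1075)^t    t·PV
  1        58.75        53.0474        53.0474
  2        58.75        47.8983        95.7967
  3        58.75        43.2491       129.7472
  4        58.75        39.0511       156.2043
  5        58.75        35.2606       176.3028
  6       558.75       302.7995     1,816.7969
  Σ                    521.3059     2,427.8952
P = 521.3059; D_Mac = 4.65733 yrs; D_mod = 4.20527 yrs.
DV01 ≈ 4.20527 × 521.3059 × 0.0001 = 0.219223.

₹0.2192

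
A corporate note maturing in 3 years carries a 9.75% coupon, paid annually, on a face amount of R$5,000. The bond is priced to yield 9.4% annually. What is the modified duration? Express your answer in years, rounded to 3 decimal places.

2.507 years

Periodic yield y = 0.094. First find Macaulay duration:
  t   CF        PV=CF/(1+0.094)^t    t·PV
  1       487.50       445.6124       445.6124
  2       487.50       407.3240       814.6480
  3     5,487.50     4,191.0473    12,573.1420
  Σ                  5,043.9838    13,833.4024
P = 5,043.9838; Macaulay duration = 13,833.4024 / 5,043.9838 = 2.74255 years.
Modified duration = D_Mac / (1 + y) = 2.74255 / 1.094 = 2.50691 years.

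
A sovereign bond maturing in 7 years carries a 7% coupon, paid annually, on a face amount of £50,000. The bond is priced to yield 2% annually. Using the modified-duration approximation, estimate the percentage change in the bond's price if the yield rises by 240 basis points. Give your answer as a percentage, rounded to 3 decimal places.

Periodic yield y = 0.02. Modified duration first:
  t   CF        PV=CF/(1+0.02)^t    t·PV
  1     3,500.00     3,431.3725     3,431.3725
  2     3,500.00     3,364.0907     6,728.1815
  3     3,500.00     3,298.1282     9,894.3845
  4     3,500.00     3,233.4590    12,933.8360
  5     3,500.00     3,170.0578    15,850.2892
  6     3,500.00     3,107.8998    18,647.3990
  7    53,500.00    46,574.9696   326,024.7869
  Σ                 66,179.9777   393,510.2496
P = 66,179.9777; D_Mac = 5.94606 yrs; D_mod = 5.94606/(1+0.02) = 5.82947 yrs.
ΔP/P ≈ -D_mod · Δy = -5.82947 × (+0.024) = -0.139907 = -13.9907%.

-13.991%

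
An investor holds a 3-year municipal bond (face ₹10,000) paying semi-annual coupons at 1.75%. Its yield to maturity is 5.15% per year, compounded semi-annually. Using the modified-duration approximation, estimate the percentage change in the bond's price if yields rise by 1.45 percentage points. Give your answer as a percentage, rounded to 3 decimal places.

Periodic yield y = 0.02575. Modified duration first:
  t   CF        PV=CF/(1+0.02575)^t    t·PV
  1        87.50        85.3034        85.3034
  2        87.50        83.1620       166.3240
  3        87.50        81.0744       243.2231
  4        87.50        79.0391       316.1564
  5        87.50        77.0549       385.2746
  6    10,087.50     8,660.3291    51,961.9744
  Σ                  9,065.9629    53,158.2559
P = 9,065.9629; D_Mac = 5.86350 half-year periods = 2.93175 yrs; D_mod = 2.93175/(1+0.02575) = 2.85815 yrs.
ΔP/P ≈ -D_mod · Δy = -2.85815 × (+0.0145) = -0.041443 = -4.1443%.

-4.144%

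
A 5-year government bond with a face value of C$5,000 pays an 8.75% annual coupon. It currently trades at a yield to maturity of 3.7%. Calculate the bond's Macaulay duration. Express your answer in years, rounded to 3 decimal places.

4.336 years

Periodic yield y = 0.037. Discount each cash flow and weight by its year:
  t   CF        PV=CF/(1+0.037)^t    t·PV
  1       437.50       421.8901       421.8901
  2       437.50       406.8371       813.6742
  3       437.50       392.3212     1,176.9636
  4       437.50       378.3232     1,513.2930
  5     5,437.50     4,534.2503    22,671.2514
  Σ                  6,133.6219    26,597.0723
Price P = Σ PV = 6,133.6219.
Macaulay duration = Σ(t·PV) / P = 26,597.0723 / 6,133.6219 = 4.33628 years.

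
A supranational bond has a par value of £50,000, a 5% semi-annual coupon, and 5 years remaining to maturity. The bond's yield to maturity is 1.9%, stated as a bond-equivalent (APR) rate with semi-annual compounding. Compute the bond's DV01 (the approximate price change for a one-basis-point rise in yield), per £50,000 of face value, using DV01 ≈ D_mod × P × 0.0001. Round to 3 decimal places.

Periodic yield y = 0.0095.
  t   CF        PV=CF/(1+0.0095)^t    t·PV
  1     1,250.00     1,238.2368     1,238.2368
  2     1,250.00     1,226.5842     2,453.1684
  3     1,250.00     1,215.0413     3,645.1239
  4     1,250.00     1,203.6070     4,814.4282
  5     1,250.00     1,192.2804     5,961.4019
  6     1,250.00     1,181.0603     7,086.3618
  7     1,250.00     1,169.9458     8,189.6207
  8     1,250.00     1,158.9359     9,271.4874
  9     1,250.00     1,148.0296    10,332.2668
  10   51,250.00    46,626.2660   466,262.6600
  Σ                 57,359.9874   519,254.7559
P = 57,359.9874; D_Mac = 9.05256 half-year periods = 4.52628 yrs; D_mod = 4.48369 yrs.
DV01 ≈ 4.48369 × 57,359.9874 × 0.0001 = 25.718413.

£25.718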